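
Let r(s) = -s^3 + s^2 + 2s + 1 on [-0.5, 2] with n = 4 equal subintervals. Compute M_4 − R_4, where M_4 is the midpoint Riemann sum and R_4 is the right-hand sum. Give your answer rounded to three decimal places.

0.110

M_4 ≈ 5.07568.
R_4 ≈ 4.96582.
M_4 − R_4 ≈ 0.110.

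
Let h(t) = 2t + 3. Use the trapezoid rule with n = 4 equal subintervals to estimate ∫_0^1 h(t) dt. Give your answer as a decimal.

4

Δt = (1 − 0)/4 = 0.25.
h(0) = 3, h(0.25) = 3.5, h(0.5) = 4, h(0.75) = 4.5, h(1) = 5.
T_4 = (Δt/2)·[h(t_0) + 2h(t_1) + 2h(t_2) + 2h(t_3) + h(t_4)].
Sum = 4.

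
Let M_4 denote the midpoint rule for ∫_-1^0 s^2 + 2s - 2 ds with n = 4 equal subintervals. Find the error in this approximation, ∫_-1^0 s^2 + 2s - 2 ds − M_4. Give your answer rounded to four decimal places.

0.0052

Exact integral: ∫_-1^0 f(s) ds ≈ -2.666667.
M_4 = -2.671875.
Error ≈ -2.666667 − (-2.671875) ≈ 0.0052.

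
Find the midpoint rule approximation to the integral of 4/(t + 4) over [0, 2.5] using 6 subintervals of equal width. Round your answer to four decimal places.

1.9409

Δt = (2.5 − 0)/6 = 5/12.
Midpoints: 5/24, 0.625, 25/24, 35/24, 1.875, 55/24.
f(5/24) = 96/101, f(0.625) = 32/37, f(25/24) = 96/121, f(35/24) = 96/131, f(1.875) = 32/47, f(55/24) = 96/151.
Sum = Δt · [f(5/24) + f(0.625) + f(25/24) + ...].
Sum ≈ 1.9409.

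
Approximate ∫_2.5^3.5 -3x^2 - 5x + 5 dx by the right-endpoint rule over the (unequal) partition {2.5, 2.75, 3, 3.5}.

-41.734375

Subinterval widths: 0.25, 0.25, 0.5.
Right endpoints: 2.75, 3, 3.5.
f(2.75) = -31.4375, f(3) = -37, f(3.5) = -49.25.
Sum = Σ Δx_i · f(x_i).
Sum = -41.734375.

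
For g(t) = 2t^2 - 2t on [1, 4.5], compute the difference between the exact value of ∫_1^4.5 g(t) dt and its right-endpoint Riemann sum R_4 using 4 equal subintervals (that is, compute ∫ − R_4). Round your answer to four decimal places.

-14.6745

Exact integral: ∫_1^4.5 g(t) dt ≈ 40.833333.
R_4 = 55.5078125.
Error ≈ 40.833333 − 55.5078125 ≈ -14.6745.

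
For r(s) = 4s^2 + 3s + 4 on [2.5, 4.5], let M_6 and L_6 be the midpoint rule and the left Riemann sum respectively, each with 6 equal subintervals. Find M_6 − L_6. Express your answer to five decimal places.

10.11111

M_6 ≈ 129.5925926.
L_6 ≈ 119.4814815.
M_6 − L_6 ≈ 10.11111.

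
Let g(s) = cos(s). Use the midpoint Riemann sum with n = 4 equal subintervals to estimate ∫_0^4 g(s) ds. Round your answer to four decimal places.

-0.7893

Δs = (4 − 0)/4 = 1.
Midpoints: 0.5, 1.5, 2.5, 3.5.
g(0.5) ≈ 0.8776, g(1.5) ≈ 0.0707, g(2.5) ≈ -0.8011, g(3.5) ≈ -0.9365.
Sum = Δs · [g(0.5) + g(1.5) + g(2.5) + g(3.5)].
Sum ≈ -0.7893.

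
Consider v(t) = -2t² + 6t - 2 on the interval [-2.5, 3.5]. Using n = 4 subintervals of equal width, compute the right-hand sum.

Δt = (3.5 − (-2.5))/4 = 1.5.
Right endpoints: -1, 0.5, 2, 3.5.
v(-1) = -10, v(0.5) = 0.5, v(2) = 2, v(3.5) = -5.5.
Sum = Δt · [v(-1) + v(0.5) + v(2) + v(3.5)].
Sum = -19.5.

-19.5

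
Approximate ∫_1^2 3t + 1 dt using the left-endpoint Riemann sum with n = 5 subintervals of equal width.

Δt = (2 − 1)/5 = 0.2.
Left endpoints: 1, 1.2, 1.4, 1.6, 1.8.
f(1) = 4, f(1.2) = 4.6, f(1.4) = 5.2, f(1.6) = 5.8, f(1.8) = 6.4.
Sum = Δt · [f(1) + f(1.2) + f(1.4) + f(1.6) + f(1.8)].
Sum = 5.2.

5.2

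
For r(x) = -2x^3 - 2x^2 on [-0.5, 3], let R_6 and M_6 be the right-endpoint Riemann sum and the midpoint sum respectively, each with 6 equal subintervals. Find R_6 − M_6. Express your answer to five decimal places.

R_6 ≈ -81.3648727.
M_6 ≈ -57.6092303.
R_6 − M_6 ≈ -23.75564.

-23.75564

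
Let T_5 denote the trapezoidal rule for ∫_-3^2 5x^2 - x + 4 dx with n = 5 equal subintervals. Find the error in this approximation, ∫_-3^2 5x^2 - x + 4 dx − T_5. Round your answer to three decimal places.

-4.167

Exact integral: ∫_-3^2 f(x) dx ≈ 80.83333.
T_5 = 85.
Error ≈ 80.83333 − 85 ≈ -4.167.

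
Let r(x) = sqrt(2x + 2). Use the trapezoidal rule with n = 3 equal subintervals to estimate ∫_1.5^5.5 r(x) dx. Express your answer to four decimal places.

11.8723

Δx = (5.5 − 1.5)/3 = 4/3.
r(1.5) ≈ 2.2361, r(17/6) ≈ 2.7689, r(25/6) ≈ 3.2146, r(5.5) ≈ 3.6056.
T_3 = (Δx/2)·[r(x_0) + 2r(x_1) + 2r(x_2) + r(x_3)].
Sum ≈ 11.8723.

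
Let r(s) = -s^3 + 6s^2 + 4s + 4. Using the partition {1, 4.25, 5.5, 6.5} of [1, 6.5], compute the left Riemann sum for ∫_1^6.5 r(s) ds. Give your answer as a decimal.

149.13671875

Subinterval widths: 3.25, 1.25, 1.
Left endpoints: 1, 4.25, 5.5.
r(1) = 13, r(4.25) = 52.609375, r(5.5) = 41.125.
Sum = Σ Δs_i · r(s_i).
Sum = 149.13671875.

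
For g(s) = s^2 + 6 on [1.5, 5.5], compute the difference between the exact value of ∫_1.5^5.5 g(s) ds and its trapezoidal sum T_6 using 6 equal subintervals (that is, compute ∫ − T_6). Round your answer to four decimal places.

-0.2963

Exact integral: ∫_1.5^5.5 g(s) ds ≈ 78.333333.
T_6 ≈ 78.629630.
Error ≈ 78.333333 − 78.629630 ≈ -0.2963.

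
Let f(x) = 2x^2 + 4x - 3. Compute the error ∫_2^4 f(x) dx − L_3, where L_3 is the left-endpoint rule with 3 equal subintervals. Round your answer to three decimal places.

Exact integral: ∫_2^4 f(x) dx ≈ 55.33333.
L_3 ≈ 44.96296.
Error ≈ 55.33333 − 44.96296 ≈ 10.370.

10.370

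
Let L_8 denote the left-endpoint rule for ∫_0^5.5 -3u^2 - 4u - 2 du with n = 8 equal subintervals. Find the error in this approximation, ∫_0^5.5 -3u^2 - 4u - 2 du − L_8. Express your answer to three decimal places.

-37.458

Exact integral: ∫_0^5.5 f(u) du = -237.875.
L_8 ≈ -200.41699.
Error ≈ -237.875 − (-200.41699) ≈ -37.458.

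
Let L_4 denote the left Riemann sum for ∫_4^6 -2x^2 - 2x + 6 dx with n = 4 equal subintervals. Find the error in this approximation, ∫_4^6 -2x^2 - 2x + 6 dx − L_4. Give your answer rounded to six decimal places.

-10.833333

Exact integral: ∫_4^6 f(x) dx ≈ -109.33333333.
L_4 = -98.5.
Error ≈ -109.33333333 − (-98.5) ≈ -10.833333.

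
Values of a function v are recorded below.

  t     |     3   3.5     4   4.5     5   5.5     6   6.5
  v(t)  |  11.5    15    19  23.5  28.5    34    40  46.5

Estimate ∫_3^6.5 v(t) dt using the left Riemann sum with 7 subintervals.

Δt = 0.5.
Sum = 0.5·[11.5 + 15 + 19 + 23.5 + 28.5 + 34 + 40] = 85.75.

85.75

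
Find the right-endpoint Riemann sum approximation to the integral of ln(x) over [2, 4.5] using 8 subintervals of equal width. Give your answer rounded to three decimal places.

3.007

Δx = (4.5 − 2)/8 = 0.3125.
Right endpoints: 2.3125, 2.625, 2.9375, 3.25, 3.5625, 3.875, 4.1875, 4.5.
f(2.3125) ≈ 0.838, f(2.625) ≈ 0.965, f(2.9375) ≈ 1.078, f(3.25) ≈ 1.179, f(3.5625) ≈ 1.270, f(3.875) ≈ 1.355, f(4.1875) ≈ 1.432, f(4.5) ≈ 1.504.
Sum = Δx · [f(2.3125) + f(2.625) + f(2.9375) + ...].
Sum ≈ 3.007.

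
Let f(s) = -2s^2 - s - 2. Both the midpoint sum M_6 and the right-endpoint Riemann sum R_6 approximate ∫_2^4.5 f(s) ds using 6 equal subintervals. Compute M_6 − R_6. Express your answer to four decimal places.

7.5087

M_6 ≈ -68.469329.
R_6 ≈ -75.978009.
M_6 − R_6 ≈ 7.5087.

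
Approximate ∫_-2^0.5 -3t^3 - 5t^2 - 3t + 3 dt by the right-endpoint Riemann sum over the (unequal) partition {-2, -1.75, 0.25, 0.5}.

6.00390625

Subinterval widths: 0.25, 2, 0.25.
Right endpoints: -1.75, 0.25, 0.5.
f(-1.75) = 9.015625, f(0.25) = 1.890625, f(0.5) = -0.125.
Sum = Σ Δt_i · f(t_i).
Sum = 6.00390625.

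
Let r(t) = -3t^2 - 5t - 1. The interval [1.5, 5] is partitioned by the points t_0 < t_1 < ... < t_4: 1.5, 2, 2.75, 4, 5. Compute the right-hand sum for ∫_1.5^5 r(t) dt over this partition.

-226.828125

Subinterval widths: 0.5, 0.75, 1.25, 1.
Right endpoints: 2, 2.75, 4, 5.
r(2) = -23, r(2.75) = -37.4375, r(4) = -69, r(5) = -101.
Sum = Σ Δt_i · r(t_i).
Sum = -226.828125.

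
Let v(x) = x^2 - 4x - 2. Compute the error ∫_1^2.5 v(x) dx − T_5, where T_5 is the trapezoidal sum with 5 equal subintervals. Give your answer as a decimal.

-0.0225

Exact integral: ∫_1^2.5 v(x) dx = -8.625.
T_5 = -8.6025.
Error = -8.625 − (-8.6025) = -0.0225.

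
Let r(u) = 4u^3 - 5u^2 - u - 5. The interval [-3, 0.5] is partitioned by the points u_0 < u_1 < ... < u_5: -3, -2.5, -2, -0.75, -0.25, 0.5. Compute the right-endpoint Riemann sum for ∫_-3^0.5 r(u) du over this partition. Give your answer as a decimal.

Subinterval widths: 0.5, 0.5, 1.25, 0.5, 0.75.
Right endpoints: -2.5, -2, -0.75, -0.25, 0.5.
r(-2.5) = -96.25, r(-2) = -55, r(-0.75) = -8.75, r(-0.25) = -5.125, r(0.5) = -6.25.
Sum = Σ Δu_i · r(u_i).
Sum = -93.8125.

-93.8125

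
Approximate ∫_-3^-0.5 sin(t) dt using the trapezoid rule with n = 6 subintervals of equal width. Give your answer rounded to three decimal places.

-1.840

Δt = (-0.5 − (-3))/6 = 5/12.
f(-3) ≈ -0.141, f(-31/12) ≈ -0.530, f(-13/6) ≈ -0.828, f(-1.75) ≈ -0.984, f(-4/3) ≈ -0.972, f(-11/12) ≈ -0.794, f(-0.5) ≈ -0.479.
T_6 = (Δt/2)·[f(t_0) + 2f(t_1) + ... + 2f(t_{5}) + f(t_6)].
Sum ≈ -1.840.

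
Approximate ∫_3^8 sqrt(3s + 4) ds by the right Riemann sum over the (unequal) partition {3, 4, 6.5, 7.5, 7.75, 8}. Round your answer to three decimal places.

Subinterval widths: 1, 2.5, 1, 0.25, 0.25.
Right endpoints: 4, 6.5, 7.5, 7.75, 8.
f(4) ≈ 4.000, f(6.5) ≈ 4.848, f(7.5) ≈ 5.148, f(7.75) ≈ 5.220, f(8) ≈ 5.292.
Sum = Σ Δs_i · f(s_i).
Sum ≈ 23.895.

23.895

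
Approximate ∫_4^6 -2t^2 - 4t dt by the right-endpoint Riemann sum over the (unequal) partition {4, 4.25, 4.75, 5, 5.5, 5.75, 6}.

-150.375

Subinterval widths: 0.25, 0.5, 0.25, 0.5, 0.25, 0.25.
Right endpoints: 4.25, 4.75, 5, 5.5, 5.75, 6.
f(4.25) = -53.125, f(4.75) = -64.125, f(5) = -70, f(5.5) = -82.5, f(5.75) = -89.125, f(6) = -96.
Sum = Σ Δt_i · f(t_i).
Sum = -150.375.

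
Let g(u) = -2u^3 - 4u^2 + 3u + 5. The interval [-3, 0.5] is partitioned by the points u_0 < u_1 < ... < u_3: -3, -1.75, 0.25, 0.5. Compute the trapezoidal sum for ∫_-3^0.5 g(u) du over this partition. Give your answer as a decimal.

Subinterval widths: 1.25, 2, 0.25.
g(-3) = 14, g(-1.75) = -1.78125, g(0.25) = 5.46875, g(0.5) = 5.25.
On each subinterval the trapezoid contributes (Δu_i/2)·[g(u_{i-1}) + g(u_i)].
Sum = 12.6640625.

12.6640625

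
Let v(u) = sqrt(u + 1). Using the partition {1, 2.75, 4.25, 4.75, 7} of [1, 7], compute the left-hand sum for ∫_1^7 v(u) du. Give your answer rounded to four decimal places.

Subinterval widths: 1.75, 1.5, 0.5, 2.25.
Left endpoints: 1, 2.75, 4.25, 4.75.
v(1) ≈ 1.4142, v(2.75) ≈ 1.9365, v(4.25) ≈ 2.2913, v(4.75) ≈ 2.3979.
Sum = Σ Δu_i · v(u_i).
Sum ≈ 11.9206.

11.9206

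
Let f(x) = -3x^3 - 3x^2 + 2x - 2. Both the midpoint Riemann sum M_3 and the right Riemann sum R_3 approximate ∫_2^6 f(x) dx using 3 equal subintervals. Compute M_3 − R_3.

544

M_3 ≈ -1120.888889.
R_3 ≈ -1664.888889.
M_3 − R_3 = 544.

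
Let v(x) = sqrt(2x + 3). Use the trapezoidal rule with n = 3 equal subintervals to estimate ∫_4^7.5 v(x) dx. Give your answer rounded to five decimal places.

13.28744

Δx = (7.5 − 4)/3 = 7/6.
v(4) ≈ 3.31662, v(31/6) ≈ 3.65148, v(19/3) ≈ 3.95811, v(7.5) ≈ 4.24264.
T_3 = (Δx/2)·[v(x_0) + 2v(x_1) + 2v(x_2) + v(x_3)].
Sum ≈ 13.28744.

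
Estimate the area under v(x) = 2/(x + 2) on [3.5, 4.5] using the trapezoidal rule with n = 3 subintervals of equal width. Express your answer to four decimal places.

0.3343

Δx = (4.5 − 3.5)/3 = 1/3.
v(3.5) = 4/11, v(23/6) = 12/35, v(25/6) = 12/37, v(4.5) = 4/13.
T_3 = (Δx/2)·[v(x_0) + 2v(x_1) + 2v(x_2) + v(x_3)].
Sum ≈ 0.3343.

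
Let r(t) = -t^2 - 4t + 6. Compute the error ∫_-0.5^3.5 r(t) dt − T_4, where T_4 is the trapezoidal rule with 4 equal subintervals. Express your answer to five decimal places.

Exact integral: ∫_-0.5^3.5 r(t) dt ≈ -14.3333333.
T_4 = -15.
Error ≈ -14.3333333 − (-15) ≈ 0.66667.

0.66667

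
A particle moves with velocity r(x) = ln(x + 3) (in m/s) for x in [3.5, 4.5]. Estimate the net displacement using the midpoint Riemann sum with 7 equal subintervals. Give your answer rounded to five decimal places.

1.94508

Δx = (4.5 − 3.5)/7 = 1/7.
Midpoints: 25/7, 26/7, 27/7, 4, 29/7, 30/7, 31/7.
r(25/7) ≈ 1.88273, r(26/7) ≈ 1.90424, r(27/7) ≈ 1.92529, r(4) ≈ 1.94591, r(29/7) ≈ 1.96611, r(30/7) ≈ 1.98592, r(31/7) ≈ 2.00533.
Sum = Δx · [r(25/7) + r(26/7) + r(27/7) + ...].
Sum ≈ 1.94508.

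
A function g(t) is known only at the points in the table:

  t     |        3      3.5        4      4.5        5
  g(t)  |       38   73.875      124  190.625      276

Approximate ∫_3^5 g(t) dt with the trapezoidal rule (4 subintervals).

272.75

Δt = 0.5.
T_4 = (0.5/2)·[38 + 2·73.875 + 2·124 + 2·190.625 + 276] = 272.75.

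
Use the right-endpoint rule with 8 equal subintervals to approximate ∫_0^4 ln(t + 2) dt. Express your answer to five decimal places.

5.63199

Δt = (4 − 0)/8 = 0.5.
Right endpoints: 0.5, 1, 1.5, 2, 2.5, 3, 3.5, 4.
f(0.5) ≈ 0.91629, f(1) ≈ 1.09861, f(1.5) ≈ 1.25276, f(2) ≈ 1.38629, f(2.5) ≈ 1.50408, f(3) ≈ 1.60944, f(3.5) ≈ 1.70475, f(4) ≈ 1.79176.
Sum = Δt · [f(0.5) + f(1) + f(1.5) + ...].
Sum ≈ 5.63199.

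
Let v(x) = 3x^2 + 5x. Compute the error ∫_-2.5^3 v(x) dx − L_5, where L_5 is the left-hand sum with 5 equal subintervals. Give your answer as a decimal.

16.335

Exact integral: ∫_-2.5^3 v(x) dx = 49.5.
L_5 = 33.165.
Error = 49.5 − 33.165 = 16.335.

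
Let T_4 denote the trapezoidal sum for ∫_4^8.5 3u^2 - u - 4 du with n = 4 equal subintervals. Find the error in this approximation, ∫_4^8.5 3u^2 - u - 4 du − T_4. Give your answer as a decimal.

Exact integral: ∫_4^8.5 f(u) du = 504.
T_4 = 506.84765625.
Error = 504 − 506.84765625 = -2.84765625.

-2.84765625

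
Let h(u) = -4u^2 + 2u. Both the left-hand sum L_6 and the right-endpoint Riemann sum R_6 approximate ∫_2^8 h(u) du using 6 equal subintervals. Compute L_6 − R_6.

228

L_6 = -502.
R_6 = -730.
L_6 − R_6 = 228.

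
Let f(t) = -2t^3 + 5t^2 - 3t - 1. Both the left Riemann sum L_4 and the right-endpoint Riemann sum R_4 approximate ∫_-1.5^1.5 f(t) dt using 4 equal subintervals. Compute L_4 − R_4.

L_4 = 18.09375.
R_4 = 1.21875.
L_4 − R_4 = 16.875.

16.875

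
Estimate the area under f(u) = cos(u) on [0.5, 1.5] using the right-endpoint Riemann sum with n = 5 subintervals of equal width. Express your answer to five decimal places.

0.43566

Δu = (1.5 − 0.5)/5 = 0.2.
Right endpoints: 0.7, 0.9, 1.1, 1.3, 1.5.
f(0.7) ≈ 0.76484, f(0.9) ≈ 0.62161, f(1.1) ≈ 0.45360, f(1.3) ≈ 0.26750, f(1.5) ≈ 0.07074.
Sum = Δu · [f(0.7) + f(0.9) + f(1.1) + f(1.3) + f(1.5)].
Sum ≈ 0.43566.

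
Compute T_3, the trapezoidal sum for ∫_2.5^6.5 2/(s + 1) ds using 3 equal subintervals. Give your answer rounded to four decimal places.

1.5429

Δs = (6.5 − 2.5)/3 = 4/3.
f(2.5) = 4/7, f(23/6) = 12/29, f(31/6) = 12/37, f(6.5) = 4/15.
T_3 = (Δs/2)·[f(s_0) + 2f(s_1) + 2f(s_2) + f(s_3)].
Sum ≈ 1.5429.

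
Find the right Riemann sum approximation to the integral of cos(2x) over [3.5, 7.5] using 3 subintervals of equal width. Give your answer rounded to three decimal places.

Δx = (7.5 − 3.5)/3 = 4/3.
Right endpoints: 29/6, 37/6, 7.5.
f(29/6) ≈ -0.971, f(37/6) ≈ 0.973, f(7.5) ≈ -0.760.
Sum = Δx · [f(29/6) + f(37/6) + f(7.5)].
Sum ≈ -1.010.

-1.010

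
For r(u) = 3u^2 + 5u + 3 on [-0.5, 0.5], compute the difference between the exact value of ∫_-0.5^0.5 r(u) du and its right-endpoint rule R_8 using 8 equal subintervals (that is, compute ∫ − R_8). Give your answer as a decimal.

-0.3203125

Exact integral: ∫_-0.5^0.5 r(u) du = 3.25.
R_8 = 3.5703125.
Error = 3.25 − 3.5703125 = -0.3203125.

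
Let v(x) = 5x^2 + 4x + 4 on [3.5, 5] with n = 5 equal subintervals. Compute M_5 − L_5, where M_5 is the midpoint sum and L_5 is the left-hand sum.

10.29375

M_5 = 168.31875.
L_5 = 158.025.
M_5 − L_5 = 10.29375.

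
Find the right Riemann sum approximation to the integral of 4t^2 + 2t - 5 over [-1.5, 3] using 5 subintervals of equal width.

43.38

Δt = (3 − (-1.5))/5 = 0.9.
Right endpoints: -0.6, 0.3, 1.2, 2.1, 3.
f(-0.6) = -4.76, f(0.3) = -4.04, f(1.2) = 3.16, f(2.1) = 16.84, f(3) = 37.
Sum = Δt · [f(-0.6) + f(0.3) + f(1.2) + f(2.1) + f(3)].
Sum = 43.38.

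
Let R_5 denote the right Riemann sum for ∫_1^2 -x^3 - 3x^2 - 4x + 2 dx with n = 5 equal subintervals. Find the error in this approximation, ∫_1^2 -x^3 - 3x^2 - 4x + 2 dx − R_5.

Exact integral: ∫_1^2 f(x) dx = -14.75.
R_5 = -16.8.
Error = -14.75 − (-16.8) = 2.05.

2.05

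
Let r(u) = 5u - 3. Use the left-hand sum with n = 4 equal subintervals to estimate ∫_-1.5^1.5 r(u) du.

-14.625

Δu = (1.5 − (-1.5))/4 = 0.75.
Left endpoints: -1.5, -0.75, 0, 0.75.
r(-1.5) = -10.5, r(-0.75) = -6.75, r(0) = -3, r(0.75) = 0.75.
Sum = Δu · [r(-1.5) + r(-0.75) + r(0) + r(0.75)].
Sum = -14.625.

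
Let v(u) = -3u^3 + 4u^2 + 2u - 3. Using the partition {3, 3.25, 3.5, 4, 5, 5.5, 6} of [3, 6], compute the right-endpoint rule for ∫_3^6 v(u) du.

Subinterval widths: 0.25, 0.25, 0.5, 1, 0.5, 0.5.
Right endpoints: 3.25, 3.5, 4, 5, 5.5, 6.
v(3.25) = -57.234375, v(3.5) = -75.625, v(4) = -123, v(5) = -268, v(5.5) = -370.125, v(6) = -495.
Sum = Σ Δu_i · v(u_i).
Sum = -795.27734375.

-795.27734375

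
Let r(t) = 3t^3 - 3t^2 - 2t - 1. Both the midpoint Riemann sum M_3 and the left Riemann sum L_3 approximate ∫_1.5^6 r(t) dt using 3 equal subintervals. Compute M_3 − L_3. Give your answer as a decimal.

M_3 = 691.3828125.
L_3 = 373.5.
M_3 − L_3 = 317.8828125.

317.8828125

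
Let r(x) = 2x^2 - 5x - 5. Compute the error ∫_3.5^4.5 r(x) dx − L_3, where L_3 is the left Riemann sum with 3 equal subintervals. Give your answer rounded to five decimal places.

1.79630

Exact integral: ∫_3.5^4.5 r(x) dx ≈ 7.1666667.
L_3 ≈ 5.3703704.
Error ≈ 7.1666667 − 5.3703704 ≈ 1.79630.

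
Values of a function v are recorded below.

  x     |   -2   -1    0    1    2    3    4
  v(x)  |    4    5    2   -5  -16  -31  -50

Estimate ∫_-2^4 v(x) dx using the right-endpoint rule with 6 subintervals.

-95

Δx = 1.
Sum = 1·[5 + 2 + (-5) + (-16) + (-31) + (-50)] = -95.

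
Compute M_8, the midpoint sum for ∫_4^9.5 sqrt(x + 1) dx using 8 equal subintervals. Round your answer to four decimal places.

Δx = (9.5 − 4)/8 = 0.6875.
Midpoints: 4.34375, 5.03125, 5.71875, 6.40625, 7.09375, 7.78125, 8.46875, 9.15625.
f(4.34375) ≈ 2.3117, f(5.03125) ≈ 2.4559, f(5.71875) ≈ 2.5921, f(6.40625) ≈ 2.7214, f(7.09375) ≈ 2.8450, f(7.78125) ≈ 2.9633, f(8.46875) ≈ 3.0771, f(9.15625) ≈ 3.1869.
Sum = Δx · [f(4.34375) + f(5.03125) + f(5.71875) + ...].
Sum ≈ 15.2304.

15.2304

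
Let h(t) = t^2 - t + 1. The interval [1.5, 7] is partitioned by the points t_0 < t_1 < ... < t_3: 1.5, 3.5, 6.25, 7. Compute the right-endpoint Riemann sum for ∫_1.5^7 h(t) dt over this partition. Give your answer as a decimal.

Subinterval widths: 2, 2.75, 0.75.
Right endpoints: 3.5, 6.25, 7.
h(3.5) = 9.75, h(6.25) = 33.8125, h(7) = 43.
Sum = Σ Δt_i · h(t_i).
Sum = 144.734375.

144.734375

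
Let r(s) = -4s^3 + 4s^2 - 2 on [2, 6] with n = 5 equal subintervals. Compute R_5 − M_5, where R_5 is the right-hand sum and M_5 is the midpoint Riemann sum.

-309.76

R_5 = -1311.04.
M_5 = -1001.28.
R_5 − M_5 = -309.76.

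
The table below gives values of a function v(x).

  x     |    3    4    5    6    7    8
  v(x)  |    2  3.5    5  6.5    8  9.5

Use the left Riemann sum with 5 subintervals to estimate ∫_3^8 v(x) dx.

Δx = 1.
Sum = 1·[2 + 3.5 + 5 + 6.5 + 8] = 25.

25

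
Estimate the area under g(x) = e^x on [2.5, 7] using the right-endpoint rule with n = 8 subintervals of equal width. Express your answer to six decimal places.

1417.896667

Δx = (7 − 2.5)/8 = 0.5625.
Right endpoints: 3.0625, 3.625, 4.1875, 4.75, 5.3125, 5.875, 6.4375, 7.
g(3.0625) ≈ 21.380943, g(3.625) ≈ 37.524723, g(4.1875) ≈ 65.857940, g(4.75) ≈ 115.584285, g(5.3125) ≈ 202.856737, g(5.875) ≈ 356.024661, g(6.4375) ≈ 624.842739, g(7) ≈ 1096.633158.
Sum = Δx · [g(3.0625) + g(3.625) + g(4.1875) + ...].
Sum ≈ 1417.896667.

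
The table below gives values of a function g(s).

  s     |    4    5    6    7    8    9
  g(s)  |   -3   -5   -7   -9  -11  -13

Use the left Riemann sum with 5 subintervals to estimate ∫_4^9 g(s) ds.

Δs = 1.
Sum = 1·[(-3) + (-5) + (-7) + (-9) + (-11)] = -35.

-35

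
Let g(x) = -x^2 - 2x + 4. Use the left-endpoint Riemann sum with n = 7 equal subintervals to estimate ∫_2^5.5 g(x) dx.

-56.875

Δx = (5.5 − 2)/7 = 0.5.
Left endpoints: 2, 2.5, 3, 3.5, 4, 4.5, 5.
g(2) = -4, g(2.5) = -7.25, g(3) = -11, g(3.5) = -15.25, g(4) = -20, g(4.5) = -25.25, g(5) = -31.
Sum = Δx · [g(2) + g(2.5) + g(3) + ...].
Sum = -56.875.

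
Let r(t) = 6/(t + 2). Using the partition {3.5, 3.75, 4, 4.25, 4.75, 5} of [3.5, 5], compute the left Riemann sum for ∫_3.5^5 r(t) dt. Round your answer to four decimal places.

Subinterval widths: 0.25, 0.25, 0.25, 0.5, 0.25.
Left endpoints: 3.5, 3.75, 4, 4.25, 4.75.
r(3.5) = 12/11, r(3.75) = 24/23, r(4) = 1, r(4.25) = 0.96, r(4.75) = 8/9.
Sum = Σ Δt_i · r(t_i).
Sum ≈ 1.4858.

1.4858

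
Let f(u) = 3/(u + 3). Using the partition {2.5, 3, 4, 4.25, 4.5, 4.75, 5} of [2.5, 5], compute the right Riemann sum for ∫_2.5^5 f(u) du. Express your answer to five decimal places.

1.07254

Subinterval widths: 0.5, 1, 0.25, 0.25, 0.25, 0.25.
Right endpoints: 3, 4, 4.25, 4.5, 4.75, 5.
f(3) = 0.5, f(4) = 3/7, f(4.25) = 12/29, f(4.5) = 0.4, f(4.75) = 12/31, f(5) = 0.375.
Sum = Σ Δu_i · f(u_i).
Sum ≈ 1.07254.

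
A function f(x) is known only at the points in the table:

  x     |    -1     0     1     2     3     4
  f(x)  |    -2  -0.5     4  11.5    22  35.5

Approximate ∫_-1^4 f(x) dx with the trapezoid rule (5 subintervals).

53.75

Δx = 1.
T_5 = (1/2)·[(-2) + 2·(-0.5) + 2·4 + 2·11.5 + 2·22 + 35.5] = 53.75.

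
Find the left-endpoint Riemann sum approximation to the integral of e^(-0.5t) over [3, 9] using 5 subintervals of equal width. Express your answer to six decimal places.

0.563901

Δt = (9 − 3)/5 = 1.2.
Left endpoints: 3, 4.2, 5.4, 6.6, 7.8.
f(3) ≈ 0.223130, f(4.2) ≈ 0.122456, f(5.4) ≈ 0.067206, f(6.6) ≈ 0.036883, f(7.8) ≈ 0.020242.
Sum = Δt · [f(3) + f(4.2) + f(5.4) + f(6.6) + f(7.8)].
Sum ≈ 0.563901.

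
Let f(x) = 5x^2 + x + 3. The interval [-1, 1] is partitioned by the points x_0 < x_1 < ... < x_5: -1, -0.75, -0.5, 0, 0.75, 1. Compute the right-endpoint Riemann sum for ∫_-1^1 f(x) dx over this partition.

10.875

Subinterval widths: 0.25, 0.25, 0.5, 0.75, 0.25.
Right endpoints: -0.75, -0.5, 0, 0.75, 1.
f(-0.75) = 5.0625, f(-0.5) = 3.75, f(0) = 3, f(0.75) = 6.5625, f(1) = 9.
Sum = Σ Δx_i · f(x_i).
Sum = 10.875.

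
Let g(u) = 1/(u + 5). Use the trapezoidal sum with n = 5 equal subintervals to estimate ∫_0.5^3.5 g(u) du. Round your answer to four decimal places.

0.4359

Δu = (3.5 − 0.5)/5 = 0.6.
g(0.5) = 2/11, g(1.1) = 10/61, g(1.7) = 10/67, g(2.3) = 10/73, g(2.9) = 10/79, g(3.5) = 2/17.
T_5 = (Δu/2)·[g(u_0) + 2g(u_1) + ... + 2g(u_{4}) + g(u_5)].
Sum ≈ 0.4359.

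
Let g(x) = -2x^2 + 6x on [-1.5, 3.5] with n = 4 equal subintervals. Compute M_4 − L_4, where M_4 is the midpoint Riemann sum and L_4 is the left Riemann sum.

M_4 = 0.46875.
L_4 = -9.6875.
M_4 − L_4 = 10.15625.

10.15625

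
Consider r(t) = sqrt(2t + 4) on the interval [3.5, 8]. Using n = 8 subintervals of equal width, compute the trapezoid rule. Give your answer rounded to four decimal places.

Δt = (8 − 3.5)/8 = 0.5625.
r(3.5) ≈ 3.3166, r(4.0625) ≈ 3.4821, r(4.625) ≈ 3.6401, r(5.1875) ≈ 3.7914, r(5.75) ≈ 3.9370, r(6.3125) ≈ 4.0774, r(6.875) ≈ 4.2131, r(7.4375) ≈ 4.3445, r(8) ≈ 4.4721.
T_8 = (Δt/2)·[r(t_0) + 2r(t_1) + ... + 2r(t_{7}) + r(t_8)].
Sum ≈ 17.6512.

17.6512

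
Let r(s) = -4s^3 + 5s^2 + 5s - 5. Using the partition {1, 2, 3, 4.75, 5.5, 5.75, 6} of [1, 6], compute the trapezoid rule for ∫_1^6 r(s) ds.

-921.875

Subinterval widths: 1, 1, 1.75, 0.75, 0.25, 0.25.
r(1) = 1, r(2) = -7, r(3) = -53, r(4.75) = -297.125, r(5.5) = -491.75, r(5.75) = -571.375, r(6) = -659.
On each subinterval the trapezoid contributes (Δs_i/2)·[r(s_{i-1}) + r(s_i)].
Sum = -921.875.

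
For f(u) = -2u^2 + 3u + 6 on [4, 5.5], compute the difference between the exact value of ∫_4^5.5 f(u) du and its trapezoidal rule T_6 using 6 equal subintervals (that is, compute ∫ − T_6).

0.03125

Exact integral: ∫_4^5.5 f(u) du = -37.875.
T_6 = -37.90625.
Error = -37.875 − (-37.90625) = 0.03125.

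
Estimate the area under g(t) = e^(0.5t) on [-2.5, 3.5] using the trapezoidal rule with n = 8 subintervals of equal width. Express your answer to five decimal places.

Δt = (3.5 − (-2.5))/8 = 0.75.
g(-2.5) ≈ 0.28650, g(-1.75) ≈ 0.41686, g(-1) ≈ 0.60653, g(-0.25) ≈ 0.88250, g(0.5) ≈ 1.28403, g(1.25) ≈ 1.86825, g(2) ≈ 2.71828, g(2.75) ≈ 3.95508, g(3.5) ≈ 5.75460.
T_8 = (Δt/2)·[g(t_0) + 2g(t_1) + ... + 2g(t_{7}) + g(t_8)].
Sum ≈ 11.06405.

11.06405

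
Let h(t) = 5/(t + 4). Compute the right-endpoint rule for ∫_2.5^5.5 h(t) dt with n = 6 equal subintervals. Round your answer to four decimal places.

1.8380

Δt = (5.5 − 2.5)/6 = 0.5.
Right endpoints: 3, 3.5, 4, 4.5, 5, 5.5.
h(3) = 5/7, h(3.5) = 2/3, h(4) = 0.625, h(4.5) = 10/17, h(5) = 5/9, h(5.5) = 10/19.
Sum = Δt · [h(3) + h(3.5) + h(4) + ...].
Sum ≈ 1.8380.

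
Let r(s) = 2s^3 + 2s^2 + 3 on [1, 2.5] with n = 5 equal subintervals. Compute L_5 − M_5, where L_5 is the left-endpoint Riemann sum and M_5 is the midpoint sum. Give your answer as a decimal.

L_5 = 27.6.
M_5 = 33.140625.
L_5 − M_5 = -5.540625.

-5.540625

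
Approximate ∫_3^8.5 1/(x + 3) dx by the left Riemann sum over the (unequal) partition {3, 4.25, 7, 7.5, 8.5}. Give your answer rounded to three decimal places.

Subinterval widths: 1.25, 2.75, 0.5, 1.
Left endpoints: 3, 4.25, 7, 7.5.
f(3) = 1/6, f(4.25) = 4/29, f(7) = 0.1, f(7.5) = 2/21.
Sum = Σ Δx_i · f(x_i).
Sum ≈ 0.733.

0.733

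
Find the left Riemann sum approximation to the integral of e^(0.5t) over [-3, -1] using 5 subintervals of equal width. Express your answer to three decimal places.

0.693

Δt = (-1 − (-3))/5 = 0.4.
Left endpoints: -3, -2.6, -2.2, -1.8, -1.4.
f(-3) ≈ 0.223, f(-2.6) ≈ 0.273, f(-2.2) ≈ 0.333, f(-1.8) ≈ 0.407, f(-1.4) ≈ 0.497.
Sum = Δt · [f(-3) + f(-2.6) + f(-2.2) + f(-1.8) + f(-1.4)].
Sum ≈ 0.693.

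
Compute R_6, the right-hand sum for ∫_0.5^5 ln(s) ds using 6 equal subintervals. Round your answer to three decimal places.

4.678

Δs = (5 − 0.5)/6 = 0.75.
Right endpoints: 1.25, 2, 2.75, 3.5, 4.25, 5.
f(1.25) ≈ 0.223, f(2) ≈ 0.693, f(2.75) ≈ 1.012, f(3.5) ≈ 1.253, f(4.25) ≈ 1.447, f(5) ≈ 1.609.
Sum = Δs · [f(1.25) + f(2) + f(2.75) + ...].
Sum ≈ 4.678.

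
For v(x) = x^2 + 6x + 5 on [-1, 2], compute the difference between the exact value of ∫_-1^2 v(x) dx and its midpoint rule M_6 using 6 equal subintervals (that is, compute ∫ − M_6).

Exact integral: ∫_-1^2 v(x) dx = 27.
M_6 = 26.9375.
Error = 27 − 26.9375 = 0.0625.

0.0625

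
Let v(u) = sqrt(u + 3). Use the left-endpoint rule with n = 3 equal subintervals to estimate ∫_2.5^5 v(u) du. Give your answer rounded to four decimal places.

6.2824

Δu = (5 − 2.5)/3 = 5/6.
Left endpoints: 2.5, 10/3, 25/6.
v(2.5) ≈ 2.3452, v(10/3) ≈ 2.5166, v(25/6) ≈ 2.6771.
Sum = Δu · [v(2.5) + v(10/3) + v(25/6)].
Sum ≈ 6.2824.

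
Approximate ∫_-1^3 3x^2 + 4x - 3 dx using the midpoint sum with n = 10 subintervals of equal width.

31.84

Δx = (3 − (-1))/10 = 0.4.
Midpoints: -0.8, -0.4, 0, 0.4, 0.8, 1.2, 1.6, 2, 2.4, 2.8.
f(-0.8) = -4.28, f(-0.4) = -4.12, f(0) = -3, f(0.4) = -0.92, f(0.8) = 2.12, f(1.2) = 6.12, f(1.6) = 11.08, f(2) = 17, f(2.4) = 23.88, f(2.8) = 31.72.
Sum = Δx · [f(-0.8) + f(-0.4) + f(0) + ...].
Sum = 31.84.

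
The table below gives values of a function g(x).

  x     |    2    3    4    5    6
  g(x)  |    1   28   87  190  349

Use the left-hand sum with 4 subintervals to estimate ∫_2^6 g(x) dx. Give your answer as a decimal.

306

Δx = 1.
Sum = 1·[1 + 28 + 87 + 190] = 306.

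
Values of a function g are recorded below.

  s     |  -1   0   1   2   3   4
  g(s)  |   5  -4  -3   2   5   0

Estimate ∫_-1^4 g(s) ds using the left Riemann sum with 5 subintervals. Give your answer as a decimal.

Δs = 1.
Sum = 1·[5 + (-4) + (-3) + 2 + 5] = 5.

5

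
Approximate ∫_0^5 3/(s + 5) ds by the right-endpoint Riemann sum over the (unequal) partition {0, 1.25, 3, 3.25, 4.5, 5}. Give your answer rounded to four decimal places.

1.8919

Subinterval widths: 1.25, 1.75, 0.25, 1.25, 0.5.
Right endpoints: 1.25, 3, 3.25, 4.5, 5.
f(1.25) = 0.48, f(3) = 0.375, f(3.25) = 4/11, f(4.5) = 6/19, f(5) = 0.3.
Sum = Σ Δs_i · f(s_i).
Sum ≈ 1.8919.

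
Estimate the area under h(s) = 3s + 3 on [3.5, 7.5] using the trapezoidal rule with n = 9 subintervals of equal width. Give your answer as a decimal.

Δs = (7.5 − 3.5)/9 = 4/9.
h(3.5) = 13.5, h(71/18) = 89/6, h(79/18) = 97/6, h(29/6) = 17.5, h(95/18) = 113/6, h(103/18) = 121/6, h(37/6) = 21.5, h(119/18) = 137/6, h(127/18) = 145/6, h(7.5) = 25.5.
T_9 = (Δs/2)·[h(s_0) + 2h(s_1) + ... + 2h(s_{8}) + h(s_9)].
Sum = 78.

78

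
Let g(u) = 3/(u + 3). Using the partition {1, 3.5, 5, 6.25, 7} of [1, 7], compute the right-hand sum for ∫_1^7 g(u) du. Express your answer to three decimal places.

Subinterval widths: 2.5, 1.5, 1.25, 0.75.
Right endpoints: 3.5, 5, 6.25, 7.
g(3.5) = 6/13, g(5) = 0.375, g(6.25) = 12/37, g(7) = 0.3.
Sum = Σ Δu_i · g(u_i).
Sum ≈ 2.347.

2.347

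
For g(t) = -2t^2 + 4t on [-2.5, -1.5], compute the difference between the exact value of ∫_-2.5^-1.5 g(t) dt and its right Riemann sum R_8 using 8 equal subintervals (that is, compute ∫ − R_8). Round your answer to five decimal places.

-0.74479

Exact integral: ∫_-2.5^-1.5 g(t) dt ≈ -16.1666667.
R_8 = -15.421875.
Error ≈ -16.1666667 − (-15.421875) ≈ -0.74479.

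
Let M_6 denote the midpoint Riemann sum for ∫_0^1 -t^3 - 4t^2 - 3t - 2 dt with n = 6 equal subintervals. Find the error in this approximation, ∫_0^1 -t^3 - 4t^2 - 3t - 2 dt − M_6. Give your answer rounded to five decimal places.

Exact integral: ∫_0^1 f(t) dt ≈ -5.0833333.
M_6 ≈ -5.0706019.
Error ≈ -5.0833333 − (-5.0706019) ≈ -0.01273.

-0.01273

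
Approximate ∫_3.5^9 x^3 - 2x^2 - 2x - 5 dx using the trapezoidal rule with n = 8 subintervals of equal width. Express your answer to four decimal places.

1056.3250

Δx = (9 − 3.5)/8 = 0.6875.
f(3.5) = 6.375, f(4.1875) = 102331/4096, f(4.875) = 27431/512, f(5.5625) = 385449/4096, f(6.25) = 148.515625, f(6.9375) = 896047/4096, f(7.625) = 157077/512, f(8.3125) = 1698013/4096, f(9) = 544.
T_8 = (Δx/2)·[f(x_0) + 2f(x_1) + ... + 2f(x_{7}) + f(x_8)].
Sum ≈ 1056.3250.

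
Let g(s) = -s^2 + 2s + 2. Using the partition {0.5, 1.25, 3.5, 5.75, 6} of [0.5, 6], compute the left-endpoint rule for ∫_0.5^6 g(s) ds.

Subinterval widths: 0.75, 2.25, 2.25, 0.25.
Left endpoints: 0.5, 1.25, 3.5, 5.75.
g(0.5) = 2.75, g(1.25) = 2.9375, g(3.5) = -3.25, g(5.75) = -19.5625.
Sum = Σ Δs_i · g(s_i).
Sum = -3.53125.

-3.53125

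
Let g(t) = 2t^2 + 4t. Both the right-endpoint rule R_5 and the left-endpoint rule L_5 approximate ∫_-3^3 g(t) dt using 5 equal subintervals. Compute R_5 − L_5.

R_5 = 53.28.
L_5 = 24.48.
R_5 − L_5 = 28.8.

28.8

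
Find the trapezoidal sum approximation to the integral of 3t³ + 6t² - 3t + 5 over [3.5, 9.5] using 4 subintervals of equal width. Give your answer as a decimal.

Δt = (9.5 − 3.5)/4 = 1.5.
f(3.5) = 196.625, f(5) = 515, f(6.5) = 1062.875, f(8) = 1901, f(9.5) = 3090.125.
T_4 = (Δt/2)·[f(t_0) + 2f(t_1) + 2f(t_2) + 2f(t_3) + f(t_4)].
Sum = 7683.375.

7683.375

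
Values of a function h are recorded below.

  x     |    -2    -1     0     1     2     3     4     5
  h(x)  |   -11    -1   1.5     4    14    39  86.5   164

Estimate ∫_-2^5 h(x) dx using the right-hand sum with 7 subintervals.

Δx = 1.
Sum = 1·[(-1) + 1.5 + 4 + 14 + 39 + 86.5 + 164] = 308.

308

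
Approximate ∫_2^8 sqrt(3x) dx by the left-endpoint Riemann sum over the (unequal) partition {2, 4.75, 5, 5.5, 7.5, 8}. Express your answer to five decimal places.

Subinterval widths: 2.75, 0.25, 0.5, 2, 0.5.
Left endpoints: 2, 4.75, 5, 5.5, 7.5.
f(2) ≈ 2.44949, f(4.75) ≈ 3.77492, f(5) ≈ 3.87298, f(5.5) ≈ 4.06202, f(7.5) ≈ 4.74342.
Sum = Σ Δx_i · f(x_i).
Sum ≈ 20.11206.

20.11206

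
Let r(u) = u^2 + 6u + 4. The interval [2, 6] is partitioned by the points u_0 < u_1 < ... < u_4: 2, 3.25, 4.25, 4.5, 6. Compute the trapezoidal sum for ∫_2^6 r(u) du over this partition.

182.390625

Subinterval widths: 1.25, 1, 0.25, 1.5.
r(2) = 20, r(3.25) = 34.0625, r(4.25) = 47.5625, r(4.5) = 51.25, r(6) = 76.
On each subinterval the trapezoid contributes (Δu_i/2)·[r(u_{i-1}) + r(u_i)].
Sum = 182.390625.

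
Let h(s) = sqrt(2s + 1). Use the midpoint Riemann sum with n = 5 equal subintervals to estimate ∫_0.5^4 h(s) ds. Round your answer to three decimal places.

8.065

Δs = (4 − 0.5)/5 = 0.7.
Midpoints: 0.85, 1.55, 2.25, 2.95, 3.65.
h(0.85) ≈ 1.643, h(1.55) ≈ 2.025, h(2.25) ≈ 2.345, h(2.95) ≈ 2.627, h(3.65) ≈ 2.881.
Sum = Δs · [h(0.85) + h(1.55) + h(2.25) + h(2.95) + h(3.65)].
Sum ≈ 8.065.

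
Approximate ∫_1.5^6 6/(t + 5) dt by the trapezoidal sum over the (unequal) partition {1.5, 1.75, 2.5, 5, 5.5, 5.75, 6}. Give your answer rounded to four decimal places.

Subinterval widths: 0.25, 0.75, 2.5, 0.5, 0.25, 0.25.
f(1.5) = 12/13, f(1.75) = 8/9, f(2.5) = 0.8, f(5) = 0.6, f(5.5) = 4/7, f(5.75) = 24/43, f(6) = 6/11.
On each subinterval the trapezoid contributes (Δt_i/2)·[f(t_{i-1}) + f(t_i)].
Sum ≈ 3.1818.

3.1818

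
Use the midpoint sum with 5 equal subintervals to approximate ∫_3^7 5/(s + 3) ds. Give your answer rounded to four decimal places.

Δs = (7 − 3)/5 = 0.8.
Midpoints: 3.4, 4.2, 5, 5.8, 6.6.
f(3.4) = 0.78125, f(4.2) = 25/36, f(5) = 0.625, f(5.8) = 25/44, f(6.6) = 25/48.
Sum = Δs · [f(3.4) + f(4.2) + f(5) + f(5.8) + f(6.6)].
Sum ≈ 2.5518.

2.5518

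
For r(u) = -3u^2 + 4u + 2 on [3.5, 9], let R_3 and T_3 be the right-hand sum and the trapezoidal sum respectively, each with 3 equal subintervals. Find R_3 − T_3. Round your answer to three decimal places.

R_3 ≈ -715.76389.
T_3 ≈ -546.86806.
R_3 − T_3 ≈ -168.896.

-168.896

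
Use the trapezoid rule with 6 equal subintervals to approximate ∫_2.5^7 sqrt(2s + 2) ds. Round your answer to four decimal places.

Δs = (7 − 2.5)/6 = 0.75.
f(2.5) ≈ 2.6458, f(3.25) ≈ 2.9155, f(4) ≈ 3.1623, f(4.75) ≈ 3.3912, f(5.5) ≈ 3.6056, f(6.25) ≈ 3.8079, f(7) ≈ 4.0000.
T_6 = (Δs/2)·[f(s_0) + 2f(s_1) + ... + 2f(s_{5}) + f(s_6)].
Sum ≈ 15.1539.

15.1539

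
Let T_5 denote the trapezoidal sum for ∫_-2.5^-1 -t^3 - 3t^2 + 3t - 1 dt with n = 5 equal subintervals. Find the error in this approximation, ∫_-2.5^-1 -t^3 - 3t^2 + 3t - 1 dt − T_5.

-0.050625

Exact integral: ∫_-2.5^-1 f(t) dt = -14.484375.
T_5 = -14.43375.
Error = -14.484375 − (-14.43375) = -0.050625.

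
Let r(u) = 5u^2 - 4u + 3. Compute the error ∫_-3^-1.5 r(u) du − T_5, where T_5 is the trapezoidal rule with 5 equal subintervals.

-0.1125

Exact integral: ∫_-3^-1.5 r(u) du = 57.375.
T_5 = 57.4875.
Error = 57.375 − 57.4875 = -0.1125.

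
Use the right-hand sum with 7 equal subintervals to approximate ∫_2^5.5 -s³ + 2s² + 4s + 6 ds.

Δs = (5.5 − 2)/7 = 0.5.
Right endpoints: 2.5, 3, 3.5, 4, 4.5, 5, 5.5.
f(2.5) = 12.875, f(3) = 9, f(3.5) = 1.625, f(4) = -10, f(4.5) = -26.625, f(5) = -49, f(5.5) = -77.875.
Sum = Δs · [f(2.5) + f(3) + f(3.5) + ...].
Sum = -70.

-70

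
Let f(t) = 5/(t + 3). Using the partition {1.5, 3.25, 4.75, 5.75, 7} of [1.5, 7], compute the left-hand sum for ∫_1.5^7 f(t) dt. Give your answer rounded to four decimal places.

Subinterval widths: 1.75, 1.5, 1, 1.25.
Left endpoints: 1.5, 3.25, 4.75, 5.75.
f(1.5) = 10/9, f(3.25) = 0.8, f(4.75) = 20/31, f(5.75) = 4/7.
Sum = Σ Δt_i · f(t_i).
Sum ≈ 4.5039.

4.5039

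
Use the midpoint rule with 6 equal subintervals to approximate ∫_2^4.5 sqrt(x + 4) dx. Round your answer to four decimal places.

6.7233

Δx = (4.5 − 2)/6 = 5/12.
Midpoints: 53/24, 2.625, 73/24, 83/24, 3.875, 103/24.
f(53/24) ≈ 2.4917, f(2.625) ≈ 2.5739, f(73/24) ≈ 2.6536, f(83/24) ≈ 2.7310, f(3.875) ≈ 2.8062, f(103/24) ≈ 2.8795.
Sum = Δx · [f(53/24) + f(2.625) + f(73/24) + ...].
Sum ≈ 6.7233.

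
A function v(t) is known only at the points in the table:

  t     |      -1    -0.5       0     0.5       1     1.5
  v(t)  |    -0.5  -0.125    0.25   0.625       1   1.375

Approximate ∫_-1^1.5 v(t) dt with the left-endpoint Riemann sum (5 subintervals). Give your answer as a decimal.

0.625

Δt = 0.5.
Sum = 0.5·[(-0.5) + (-0.125) + 0.25 + 0.625 + 1] = 0.625.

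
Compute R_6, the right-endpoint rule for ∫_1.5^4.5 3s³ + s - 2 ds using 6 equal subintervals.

Δs = (4.5 − 1.5)/6 = 0.5.
Right endpoints: 2, 2.5, 3, 3.5, 4, 4.5.
f(2) = 24, f(2.5) = 47.375, f(3) = 82, f(3.5) = 130.125, f(4) = 194, f(4.5) = 275.875.
Sum = Δs · [f(2) + f(2.5) + f(3) + ...].
Sum = 376.6875.

376.6875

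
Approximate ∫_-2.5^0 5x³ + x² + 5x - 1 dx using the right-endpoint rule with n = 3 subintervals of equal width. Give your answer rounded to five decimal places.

Δx = (0 − (-2.5))/3 = 5/6.
Right endpoints: -5/3, -5/6, 0.
f(-5/3) = -802/27, f(-5/6) = -1591/216, f(0) = -1.
Sum = Δx · [f(-5/3) + f(-5/6) + f(0)].
Sum ≈ -31.72454.

-31.72454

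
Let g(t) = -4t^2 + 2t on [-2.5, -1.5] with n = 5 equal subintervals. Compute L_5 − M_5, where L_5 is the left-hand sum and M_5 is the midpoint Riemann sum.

-1.84

L_5 = -22.16.
M_5 = -20.32.
L_5 − M_5 = -1.84.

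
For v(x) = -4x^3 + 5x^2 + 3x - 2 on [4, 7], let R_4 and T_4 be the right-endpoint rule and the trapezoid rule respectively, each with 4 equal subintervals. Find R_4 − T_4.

-353.25

R_4 = -2006.90625.
T_4 = -1653.65625.
R_4 − T_4 = -353.25.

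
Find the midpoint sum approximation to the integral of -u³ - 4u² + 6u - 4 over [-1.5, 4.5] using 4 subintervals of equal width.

Δu = (4.5 − (-1.5))/4 = 1.5.
Midpoints: -0.75, 0.75, 2.25, 3.75.
f(-0.75) = -10.328125, f(0.75) = -2.171875, f(2.25) = -22.140625, f(3.75) = -90.484375.
Sum = Δu · [f(-0.75) + f(0.75) + f(2.25) + f(3.75)].
Sum = -187.6875.

-187.6875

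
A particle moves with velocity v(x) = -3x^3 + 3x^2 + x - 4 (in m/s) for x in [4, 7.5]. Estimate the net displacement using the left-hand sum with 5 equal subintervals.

Δx = (7.5 − 4)/5 = 0.7.
Left endpoints: 4, 4.7, 5.4, 6.1, 6.8.
v(4) = -144, v(4.7) = -244.499, v(5.4) = -383.512, v(6.1) = -567.213, v(6.8) = -801.776.
Sum = Δx · [v(4) + v(4.7) + v(5.4) + v(6.1) + v(6.8)].
Sum = -1498.7.

-1498.7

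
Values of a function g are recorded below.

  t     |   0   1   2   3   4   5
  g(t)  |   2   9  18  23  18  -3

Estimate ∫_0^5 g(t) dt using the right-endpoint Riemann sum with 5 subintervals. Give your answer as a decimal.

65

Δt = 1.
Sum = 1·[9 + 18 + 23 + 18 + (-3)] = 65.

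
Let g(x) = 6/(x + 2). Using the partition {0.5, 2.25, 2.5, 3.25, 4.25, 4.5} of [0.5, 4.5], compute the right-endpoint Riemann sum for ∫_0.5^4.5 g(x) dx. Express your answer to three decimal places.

Subinterval widths: 1.75, 0.25, 0.75, 1, 0.25.
Right endpoints: 2.25, 2.5, 3.25, 4.25, 4.5.
g(2.25) = 24/17, g(2.5) = 4/3, g(3.25) = 8/7, g(4.25) = 0.96, g(4.5) = 12/13.
Sum = Σ Δx_i · g(x_i).
Sum ≈ 4.852.

4.852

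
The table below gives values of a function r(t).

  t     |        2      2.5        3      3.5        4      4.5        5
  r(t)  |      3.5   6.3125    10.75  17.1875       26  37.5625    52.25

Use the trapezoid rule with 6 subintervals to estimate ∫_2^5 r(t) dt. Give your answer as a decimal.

62.84375

Δt = 0.5.
T_6 = (0.5/2)·[3.5 + 2·6.3125 + 2·10.75 + 2·17.1875 + 2·26 + 2·37.5625 + 52.25] = 62.84375.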